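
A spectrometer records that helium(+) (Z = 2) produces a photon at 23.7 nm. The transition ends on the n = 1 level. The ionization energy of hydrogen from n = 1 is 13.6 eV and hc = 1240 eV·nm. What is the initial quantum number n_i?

The photon energy is ΔE = hc/λ = 1240 / 23.7 = 52.32 eV.
With Z = 2, ΔE = 54.40 × (1/n_f² − 1/n_i²), so 1/n_f² − 1/n_i² = 0.9618.
With n_f = 1: 1/n_i² = 1/1 − 0.9618 = 0.03822, so n_i ≈ 5.11.

n_i = 5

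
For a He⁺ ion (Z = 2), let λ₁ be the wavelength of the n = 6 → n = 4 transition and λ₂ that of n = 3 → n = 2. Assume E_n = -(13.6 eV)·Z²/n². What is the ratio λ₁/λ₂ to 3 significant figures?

4.00

λ ∝ 1/ΔE ∝ 1/(1/n_f² − 1/n_i²), and the Z² and hc factors cancel in the ratio.
λ₁/λ₂ = (1/2² − 1/3²)/(1/4² − 1/6²) = 0.1389/0.03472 = 4.00.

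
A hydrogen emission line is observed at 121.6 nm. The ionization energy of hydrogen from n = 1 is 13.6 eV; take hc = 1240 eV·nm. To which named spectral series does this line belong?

Lyman

ΔE = 1240/121.6 = 10.20 eV.
This matches 13.6 × (1/1² − 1/2²), so n_f = 1: the Lyman series.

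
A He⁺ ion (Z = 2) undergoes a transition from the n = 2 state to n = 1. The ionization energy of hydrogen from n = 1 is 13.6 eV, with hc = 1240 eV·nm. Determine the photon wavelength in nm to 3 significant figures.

For Z = 2 the level energies scale as Z², so the effective Rydberg energy is 13.6 × 4 = 54.40 eV.
ΔE = 54.40 × (1/1² − 1/2²) = 54.40 × 0.7500 = 40.80 eV.
λ = hc/ΔE = 1240 / 40.80 = 30.4 nm.

30.4 nm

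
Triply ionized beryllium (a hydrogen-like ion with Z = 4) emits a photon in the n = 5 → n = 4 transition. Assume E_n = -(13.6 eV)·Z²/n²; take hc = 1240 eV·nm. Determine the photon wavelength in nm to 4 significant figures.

For Z = 4 the level energies scale as Z², so the effective Rydberg energy is 13.6 × 16 = 217.6 eV.
ΔE = 217.6 × (1/4² − 1/5²) = 217.6 × 0.02250 = 4.896 eV.
λ = hc/ΔE = 1240 / 4.896 = 253.3 nm.

253.3 nm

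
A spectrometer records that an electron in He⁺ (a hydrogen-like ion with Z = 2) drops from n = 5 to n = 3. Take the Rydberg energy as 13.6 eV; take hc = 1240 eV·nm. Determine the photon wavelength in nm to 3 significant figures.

321 nm

For Z = 2 the level energies scale as Z², so the effective Rydberg energy is 13.6 × 4 = 54.40 eV.
ΔE = 54.40 × (1/3² − 1/5²) = 54.40 × 0.07111 = 3.868 eV.
λ = hc/ΔE = 1240 / 3.868 = 321 nm.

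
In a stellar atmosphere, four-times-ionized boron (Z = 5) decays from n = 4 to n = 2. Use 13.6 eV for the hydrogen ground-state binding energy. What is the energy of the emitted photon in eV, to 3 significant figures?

63.8 eV

The Bohr energies scale as Z², so for Z = 5: E_n = −340.0/n² eV.
E_4 = −340.0/16 = −21.25 eV and E_2 = −340.0/4 = −85.00 eV.
The photon energy is |E_4 − E_2| = 63.8 eV.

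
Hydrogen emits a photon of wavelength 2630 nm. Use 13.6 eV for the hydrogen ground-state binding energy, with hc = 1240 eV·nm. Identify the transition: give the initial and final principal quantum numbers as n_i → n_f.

The photon energy is ΔE = hc/λ = 1240 / 2630 = 0.4715 eV.
With Z = 1, ΔE = 13.60 × (1/n_f² − 1/n_i²), so 1/n_f² − 1/n_i² = 0.03467.
Trying n_f = 4 gives 1/n_i² = 0.02783, i.e. n_i ≈ 6; this pair matches.

n_i = 6, n_f = 4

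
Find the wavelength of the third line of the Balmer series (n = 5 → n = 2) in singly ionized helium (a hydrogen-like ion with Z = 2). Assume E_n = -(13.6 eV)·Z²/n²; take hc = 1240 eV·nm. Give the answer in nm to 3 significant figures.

The Balmer series terminates on n_f = 2; the third line has n_i = 2+3 = 5.
ΔE = 54.40 × (1/2² − 1/5²) = 11.42 eV.
λ = 1240 / 11.42 = 109 nm.

109 nm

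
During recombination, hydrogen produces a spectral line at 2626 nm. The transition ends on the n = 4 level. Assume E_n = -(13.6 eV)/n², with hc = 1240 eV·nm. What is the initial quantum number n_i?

n_i = 6

The photon energy is ΔE = hc/λ = 1240 / 2626 = 0.4722 eV.
With Z = 1, ΔE = 13.60 × (1/n_f² − 1/n_i²), so 1/n_f² − 1/n_i² = 0.03472.
With n_f = 4: 1/n_i² = 1/16 − 0.03472 = 0.02778, so n_i ≈ 6.00.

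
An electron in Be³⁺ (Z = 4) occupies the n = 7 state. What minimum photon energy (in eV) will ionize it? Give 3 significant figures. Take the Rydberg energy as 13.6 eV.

4.44 eV

E_n = −13.6 Z²/n² = −217.6/n² eV for Z = 4.
E_7 = −217.6/49 = −4.44 eV, so ionization (to E = 0) requires 4.44 eV.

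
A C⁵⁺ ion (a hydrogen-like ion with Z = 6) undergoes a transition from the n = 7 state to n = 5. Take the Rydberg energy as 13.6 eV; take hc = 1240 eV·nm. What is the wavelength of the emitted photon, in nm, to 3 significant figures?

For Z = 6 the level energies scale as Z², so the effective Rydberg energy is 13.6 × 36 = 489.6 eV.
ΔE = 489.6 × (1/5² − 1/7²) = 489.6 × 0.01959 = 9.592 eV.
λ = hc/ΔE = 1240 / 9.592 = 129 nm.

129 nm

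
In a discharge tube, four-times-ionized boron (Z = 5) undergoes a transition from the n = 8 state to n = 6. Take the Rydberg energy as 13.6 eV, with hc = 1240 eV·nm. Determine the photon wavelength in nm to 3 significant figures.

For Z = 5 the level energies scale as Z², so the effective Rydberg energy is 13.6 × 25 = 340.0 eV.
ΔE = 340.0 × (1/6² − 1/8²) = 340.0 × 0.01215 = 4.132 eV.
λ = hc/ΔE = 1240 / 4.132 = 300 nm.

300 nm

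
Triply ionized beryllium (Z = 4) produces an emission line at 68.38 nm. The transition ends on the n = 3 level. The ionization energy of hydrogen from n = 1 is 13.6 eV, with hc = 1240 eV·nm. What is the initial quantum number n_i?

n_i = 6

The photon energy is ΔE = hc/λ = 1240 / 68.38 = 18.13 eV.
With Z = 4, ΔE = 217.6 × (1/n_f² − 1/n_i²), so 1/n_f² − 1/n_i² = 0.08334.
With n_f = 3: 1/n_i² = 1/9 − 0.08334 = 0.02777, so n_i ≈ 6.00.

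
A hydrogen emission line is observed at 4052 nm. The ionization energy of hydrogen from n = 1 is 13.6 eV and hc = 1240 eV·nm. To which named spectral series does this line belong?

ΔE = 1240/4052 = 0.3060 eV.
This matches 13.6 × (1/4² − 1/5²), so n_f = 4: the Brackett series.

Brackett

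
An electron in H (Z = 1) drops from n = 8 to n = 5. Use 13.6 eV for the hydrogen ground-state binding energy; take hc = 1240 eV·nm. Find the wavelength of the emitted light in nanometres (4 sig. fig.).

ΔE = 13.60 × (1/5² − 1/8²) = 13.60 × 0.02438 = 0.3315 eV.
λ = hc/ΔE = 1240 / 0.3315 = 3741 nm.
This line belongs to the Pfund series.

3741 nm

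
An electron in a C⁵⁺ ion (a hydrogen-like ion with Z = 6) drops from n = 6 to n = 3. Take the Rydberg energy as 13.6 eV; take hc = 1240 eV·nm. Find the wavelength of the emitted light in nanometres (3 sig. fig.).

For Z = 6 the level energies scale as Z², so the effective Rydberg energy is 13.6 × 36 = 489.6 eV.
ΔE = 489.6 × (1/3² − 1/6²) = 489.6 × 0.08333 = 40.80 eV.
λ = hc/ΔE = 1240 / 40.80 = 30.4 nm.

30.4 nm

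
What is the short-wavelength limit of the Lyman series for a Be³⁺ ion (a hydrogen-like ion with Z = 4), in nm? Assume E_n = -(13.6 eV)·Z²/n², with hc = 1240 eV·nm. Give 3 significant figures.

The Lyman series has lower level n_f = 1; the series limit corresponds to n_i → ∞.
ΔE_max = 13.6 × 16 / 1² = 217.6 eV.
λ_min = 1240 / 217.6 = 5.70 nm.

5.70 nm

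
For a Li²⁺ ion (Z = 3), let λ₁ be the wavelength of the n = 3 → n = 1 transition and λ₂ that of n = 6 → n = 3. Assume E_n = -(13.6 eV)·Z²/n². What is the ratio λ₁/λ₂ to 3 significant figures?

0.0938

λ ∝ 1/ΔE ∝ 1/(1/n_f² − 1/n_i²), and the Z² and hc factors cancel in the ratio.
λ₁/λ₂ = (1/3² − 1/6²)/(1/1² − 1/3²) = 0.08333/0.8889 = 0.0938.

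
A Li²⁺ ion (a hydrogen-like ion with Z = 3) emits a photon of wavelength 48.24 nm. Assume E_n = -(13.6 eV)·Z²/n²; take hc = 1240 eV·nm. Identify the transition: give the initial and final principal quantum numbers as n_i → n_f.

The photon energy is ΔE = hc/λ = 1240 / 48.24 = 25.70 eV.
With Z = 3, ΔE = 122.4 × (1/n_f² − 1/n_i²), so 1/n_f² − 1/n_i² = 0.2100.
Trying n_f = 2 gives 1/n_i² = 0.03999, i.e. n_i ≈ 5; this pair matches.

n_i = 5, n_f = 2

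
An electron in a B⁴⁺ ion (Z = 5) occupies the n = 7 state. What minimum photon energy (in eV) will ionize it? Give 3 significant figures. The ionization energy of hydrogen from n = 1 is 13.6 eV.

E_n = −13.6 Z²/n² = −340.0/n² eV for Z = 5.
E_7 = −340.0/49 = −6.94 eV, so ionization (to E = 0) requires 6.94 eV.

6.94 eV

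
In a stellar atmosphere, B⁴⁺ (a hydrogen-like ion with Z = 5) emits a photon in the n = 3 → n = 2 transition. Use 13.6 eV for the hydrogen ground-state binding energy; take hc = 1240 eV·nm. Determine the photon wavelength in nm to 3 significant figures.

For Z = 5 the level energies scale as Z², so the effective Rydberg energy is 13.6 × 25 = 340.0 eV.
ΔE = 340.0 × (1/2² − 1/3²) = 340.0 × 0.1389 = 47.22 eV.
λ = hc/ΔE = 1240 / 47.22 = 26.3 nm.

26.3 nm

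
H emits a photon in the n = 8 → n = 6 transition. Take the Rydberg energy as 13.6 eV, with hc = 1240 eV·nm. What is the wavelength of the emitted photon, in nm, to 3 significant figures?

ΔE = 13.60 × (1/6² − 1/8²) = 13.60 × 0.01215 = 0.1653 eV.
λ = hc/ΔE = 1240 / 0.1653 = 7500 nm.

7500 nm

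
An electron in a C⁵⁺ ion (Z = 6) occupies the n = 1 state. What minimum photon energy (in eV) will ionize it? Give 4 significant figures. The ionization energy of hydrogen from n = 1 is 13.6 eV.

E_n = −13.6 Z²/n² = −489.6/n² eV for Z = 6.
E_1 = −489.6/1 = −489.6 eV, so ionization (to E = 0) requires 489.6 eV.

489.6 eV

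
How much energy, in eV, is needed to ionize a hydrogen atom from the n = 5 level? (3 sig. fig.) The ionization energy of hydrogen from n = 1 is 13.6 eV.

0.544 eV

E_5 = −13.60/25 = −0.544 eV, so ionization (to E = 0) requires 0.544 eV.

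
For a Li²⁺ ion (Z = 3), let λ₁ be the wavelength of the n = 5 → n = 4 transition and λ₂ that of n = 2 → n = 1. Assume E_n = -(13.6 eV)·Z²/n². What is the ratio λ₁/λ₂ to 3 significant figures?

33.3

λ ∝ 1/ΔE ∝ 1/(1/n_f² − 1/n_i²), and the Z² and hc factors cancel in the ratio.
λ₁/λ₂ = (1/1² − 1/2²)/(1/4² − 1/5²) = 0.7500/0.02250 = 33.3.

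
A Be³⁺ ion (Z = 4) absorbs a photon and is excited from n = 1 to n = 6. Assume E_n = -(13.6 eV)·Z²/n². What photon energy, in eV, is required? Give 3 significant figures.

The Bohr energies scale as Z², so for Z = 4: E_n = −217.6/n² eV.
E_6 = −217.6/36 = −6.044 eV and E_1 = −217.6/1 = −217.6 eV.
The photon energy is |E_6 − E_1| = 212 eV.

212 eV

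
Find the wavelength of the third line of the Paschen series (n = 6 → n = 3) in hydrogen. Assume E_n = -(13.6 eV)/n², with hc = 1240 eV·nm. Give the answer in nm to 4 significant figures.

The Paschen series terminates on n_f = 3; the third line has n_i = 3+3 = 6.
ΔE = 13.60 × (1/3² − 1/6²) = 1.133 eV.
λ = 1240 / 1.133 = 1094 nm.

1094 nm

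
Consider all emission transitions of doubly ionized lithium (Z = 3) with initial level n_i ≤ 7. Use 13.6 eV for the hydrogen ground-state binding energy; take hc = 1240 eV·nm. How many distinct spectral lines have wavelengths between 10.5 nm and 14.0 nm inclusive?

Enumerate all n_i → n_f pairs with 1 ≤ n_f < n_i ≤ 7 and compute λ = 1240 / [13.6·9·(1/n_f² − 1/n_i²)].
Lines falling in [10.5, 14.0] nm: 5→1 (10.55 nm), 4→1 (10.81 nm), 3→1 (11.40 nm), 2→1 (13.51 nm).

4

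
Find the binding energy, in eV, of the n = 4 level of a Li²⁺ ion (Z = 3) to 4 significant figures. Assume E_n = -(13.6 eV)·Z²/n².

E_n = −13.6 Z²/n² = −122.4/n² eV for Z = 3.
E_4 = −122.4/16 = −7.650 eV, so ionization (to E = 0) requires 7.650 eV.

7.650 eV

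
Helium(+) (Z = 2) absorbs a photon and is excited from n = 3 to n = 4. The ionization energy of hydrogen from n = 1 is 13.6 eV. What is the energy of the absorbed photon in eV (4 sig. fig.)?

2.644 eV

The Bohr energies scale as Z², so for Z = 2: E_n = −54.40/n² eV.
E_4 = −54.40/16 = −3.400 eV and E_3 = −54.40/9 = −6.044 eV.
The photon energy is |E_4 − E_3| = 2.644 eV.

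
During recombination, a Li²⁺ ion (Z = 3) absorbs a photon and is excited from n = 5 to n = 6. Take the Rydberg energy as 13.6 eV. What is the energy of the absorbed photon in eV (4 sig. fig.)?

The Bohr energies scale as Z², so for Z = 3: E_n = −122.4/n² eV.
E_6 = −122.4/36 = −3.400 eV and E_5 = −122.4/25 = −4.896 eV.
The photon energy is |E_6 − E_5| = 1.496 eV.

1.496 eV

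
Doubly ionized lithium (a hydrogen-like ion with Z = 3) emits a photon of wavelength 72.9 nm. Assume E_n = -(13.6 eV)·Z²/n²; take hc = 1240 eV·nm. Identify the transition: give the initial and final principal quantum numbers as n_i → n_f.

The photon energy is ΔE = hc/λ = 1240 / 72.9 = 17.01 eV.
With Z = 3, ΔE = 122.4 × (1/n_f² − 1/n_i²), so 1/n_f² − 1/n_i² = 0.1390.
Trying n_f = 2 gives 1/n_i² = 0.1110, i.e. n_i ≈ 3; this pair matches.

n_i = 3, n_f = 2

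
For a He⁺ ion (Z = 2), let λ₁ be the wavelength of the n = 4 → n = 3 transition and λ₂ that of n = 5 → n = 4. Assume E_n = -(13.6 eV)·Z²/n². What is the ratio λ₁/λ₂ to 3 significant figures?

0.463

λ ∝ 1/ΔE ∝ 1/(1/n_f² − 1/n_i²), and the Z² and hc factors cancel in the ratio.
λ₁/λ₂ = (1/4² − 1/5²)/(1/3² − 1/4²) = 0.02250/0.04861 = 0.463.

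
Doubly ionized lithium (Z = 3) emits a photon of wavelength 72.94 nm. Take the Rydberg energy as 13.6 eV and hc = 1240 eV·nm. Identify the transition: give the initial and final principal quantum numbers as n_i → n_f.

The photon energy is ΔE = hc/λ = 1240 / 72.94 = 17.00 eV.
With Z = 3, ΔE = 122.4 × (1/n_f² − 1/n_i²), so 1/n_f² − 1/n_i² = 0.1389.
Trying n_f = 2 gives 1/n_i² = 0.1111, i.e. n_i ≈ 3; this pair matches.

n_i = 3, n_f = 2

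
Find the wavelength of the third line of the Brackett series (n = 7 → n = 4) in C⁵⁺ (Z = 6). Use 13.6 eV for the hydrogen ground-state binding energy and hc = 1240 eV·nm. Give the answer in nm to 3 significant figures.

60.2 nm

The Brackett series terminates on n_f = 4; the third line has n_i = 4+3 = 7.
ΔE = 489.6 × (1/4² − 1/7²) = 20.61 eV.
λ = 1240 / 20.61 = 60.2 nm.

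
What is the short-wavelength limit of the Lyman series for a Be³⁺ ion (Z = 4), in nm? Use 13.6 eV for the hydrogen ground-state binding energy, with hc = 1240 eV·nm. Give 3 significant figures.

The Lyman series has lower level n_f = 1; the series limit corresponds to n_i → ∞.
ΔE_max = 13.6 × 16 / 1² = 217.6 eV.
λ_min = 1240 / 217.6 = 5.70 nm.

5.70 nm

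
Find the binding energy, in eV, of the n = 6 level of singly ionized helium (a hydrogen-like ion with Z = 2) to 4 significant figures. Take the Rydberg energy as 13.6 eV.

1.511 eV

E_n = −13.6 Z²/n² = −54.40/n² eV for Z = 2.
E_6 = −54.40/36 = −1.511 eV, so ionization (to E = 0) requires 1.511 eV.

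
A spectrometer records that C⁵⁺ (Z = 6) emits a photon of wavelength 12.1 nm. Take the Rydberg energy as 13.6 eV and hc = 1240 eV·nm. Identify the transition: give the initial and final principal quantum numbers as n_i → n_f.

n_i = 5, n_f = 2

The photon energy is ΔE = hc/λ = 1240 / 12.1 = 102.5 eV.
With Z = 6, ΔE = 489.6 × (1/n_f² − 1/n_i²), so 1/n_f² − 1/n_i² = 0.2093.
Trying n_f = 2 gives 1/n_i² = 0.04069, i.e. n_i ≈ 5; this pair matches.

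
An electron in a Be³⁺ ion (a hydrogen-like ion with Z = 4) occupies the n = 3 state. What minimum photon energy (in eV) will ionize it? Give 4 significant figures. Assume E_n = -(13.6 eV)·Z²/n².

24.18 eV

E_n = −13.6 Z²/n² = −217.6/n² eV for Z = 4.
E_3 = −217.6/9 = −24.18 eV, so ionization (to E = 0) requires 24.18 eV.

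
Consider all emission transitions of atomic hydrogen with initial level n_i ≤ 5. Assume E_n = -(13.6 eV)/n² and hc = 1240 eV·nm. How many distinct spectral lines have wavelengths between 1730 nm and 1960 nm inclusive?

Enumerate all n_i → n_f pairs with 1 ≤ n_f < n_i ≤ 5 and compute λ = 1240 / [13.6·1·(1/n_f² − 1/n_i²)].
Lines falling in [1730, 1960] nm: 4→3 (1876 nm).

1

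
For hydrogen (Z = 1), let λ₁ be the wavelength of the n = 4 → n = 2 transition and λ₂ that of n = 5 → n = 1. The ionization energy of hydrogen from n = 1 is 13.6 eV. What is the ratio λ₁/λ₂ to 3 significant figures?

5.12

λ ∝ 1/ΔE ∝ 1/(1/n_f² − 1/n_i²), and the Z² and hc factors cancel in the ratio.
λ₁/λ₂ = (1/1² − 1/5²)/(1/2² − 1/4²) = 0.9600/0.1875 = 5.12.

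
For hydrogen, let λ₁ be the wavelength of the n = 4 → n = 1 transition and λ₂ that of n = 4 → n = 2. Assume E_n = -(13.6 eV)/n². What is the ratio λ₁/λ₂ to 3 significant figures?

λ ∝ 1/ΔE ∝ 1/(1/n_f² − 1/n_i²), and the Z² and hc factors cancel in the ratio.
λ₁/λ₂ = (1/2² − 1/4²)/(1/1² − 1/4²) = 0.1875/0.9375 = 0.200.

0.200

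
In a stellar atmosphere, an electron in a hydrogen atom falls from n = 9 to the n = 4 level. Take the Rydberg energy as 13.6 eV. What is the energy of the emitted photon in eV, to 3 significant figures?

0.682 eV

E_9 = −13.60/81 = −0.1679 eV and E_4 = −13.60/16 = −0.8500 eV.
The photon energy is |E_9 − E_4| = 0.682 eV.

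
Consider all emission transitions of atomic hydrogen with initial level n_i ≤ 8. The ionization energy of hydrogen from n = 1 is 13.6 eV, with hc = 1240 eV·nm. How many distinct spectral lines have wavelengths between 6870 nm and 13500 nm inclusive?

Enumerate all n_i → n_f pairs with 1 ≤ n_f < n_i ≤ 8 and compute λ = 1240 / [13.6·1·(1/n_f² − 1/n_i²)].
Lines falling in [6870, 13500] nm: 6→5 (7460 nm), 8→6 (7503 nm), 7→6 (12370 nm).

3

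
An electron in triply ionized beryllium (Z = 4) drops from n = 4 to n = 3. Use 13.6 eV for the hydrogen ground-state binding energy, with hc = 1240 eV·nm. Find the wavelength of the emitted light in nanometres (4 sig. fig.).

For Z = 4 the level energies scale as Z², so the effective Rydberg energy is 13.6 × 16 = 217.6 eV.
ΔE = 217.6 × (1/3² − 1/4²) = 217.6 × 0.04861 = 10.58 eV.
λ = hc/ΔE = 1240 / 10.58 = 117.2 nm.

117.2 nm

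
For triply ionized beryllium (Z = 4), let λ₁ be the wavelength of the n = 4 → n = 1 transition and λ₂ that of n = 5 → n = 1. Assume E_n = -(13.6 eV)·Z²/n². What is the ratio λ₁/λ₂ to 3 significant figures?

λ ∝ 1/ΔE ∝ 1/(1/n_f² − 1/n_i²), and the Z² and hc factors cancel in the ratio.
λ₁/λ₂ = (1/1² − 1/5²)/(1/1² − 1/4²) = 0.9600/0.9375 = 1.02.

1.02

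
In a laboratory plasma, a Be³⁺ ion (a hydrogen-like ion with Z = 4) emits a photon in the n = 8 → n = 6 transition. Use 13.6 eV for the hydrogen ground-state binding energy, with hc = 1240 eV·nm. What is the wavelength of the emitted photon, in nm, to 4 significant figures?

For Z = 4 the level energies scale as Z², so the effective Rydberg energy is 13.6 × 16 = 217.6 eV.
ΔE = 217.6 × (1/6² − 1/8²) = 217.6 × 0.01215 = 2.644 eV.
λ = hc/ΔE = 1240 / 2.644 = 468.9 nm.

468.9 nm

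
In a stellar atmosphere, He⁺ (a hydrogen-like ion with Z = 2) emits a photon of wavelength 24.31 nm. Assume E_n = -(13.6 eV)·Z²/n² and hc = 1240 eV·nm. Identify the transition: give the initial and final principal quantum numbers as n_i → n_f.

The photon energy is ΔE = hc/λ = 1240 / 24.31 = 51.01 eV.
With Z = 2, ΔE = 54.40 × (1/n_f² − 1/n_i²), so 1/n_f² − 1/n_i² = 0.9376.
Trying n_f = 1 gives 1/n_i² = 0.06236, i.e. n_i ≈ 4; this pair matches.

n_i = 4, n_f = 1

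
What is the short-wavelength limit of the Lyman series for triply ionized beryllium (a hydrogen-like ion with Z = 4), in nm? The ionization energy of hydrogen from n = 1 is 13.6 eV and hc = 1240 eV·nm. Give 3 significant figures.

The Lyman series has lower level n_f = 1; the series limit corresponds to n_i → ∞.
ΔE_max = 13.6 × 16 / 1² = 217.6 eV.
λ_min = 1240 / 217.6 = 5.70 nm.

5.70 nm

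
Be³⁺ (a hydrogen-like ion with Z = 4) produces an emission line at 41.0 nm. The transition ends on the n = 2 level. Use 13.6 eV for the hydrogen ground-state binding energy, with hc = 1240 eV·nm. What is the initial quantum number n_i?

n_i = 3

The photon energy is ΔE = hc/λ = 1240 / 41.0 = 30.24 eV.
With Z = 4, ΔE = 217.6 × (1/n_f² − 1/n_i²), so 1/n_f² − 1/n_i² = 0.1390.
With n_f = 2: 1/n_i² = 1/4 − 0.1390 = 0.1110, so n_i ≈ 3.00.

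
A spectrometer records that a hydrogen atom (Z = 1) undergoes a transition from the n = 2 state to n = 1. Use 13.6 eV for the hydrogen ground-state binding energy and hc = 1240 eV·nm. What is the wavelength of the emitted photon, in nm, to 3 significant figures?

122 nm

ΔE = 13.60 × (1/1² − 1/2²) = 13.60 × 0.7500 = 10.20 eV.
λ = hc/ΔE = 1240 / 10.20 = 122 nm.
This line belongs to the Lyman series.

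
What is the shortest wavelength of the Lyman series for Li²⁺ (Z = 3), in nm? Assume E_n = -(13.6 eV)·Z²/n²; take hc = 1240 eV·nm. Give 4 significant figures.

The Lyman series has lower level n_f = 1; the series limit corresponds to n_i → ∞.
ΔE_max = 13.6 × 9 / 1² = 122.4 eV.
λ_min = 1240 / 122.4 = 10.13 nm.

10.13 nm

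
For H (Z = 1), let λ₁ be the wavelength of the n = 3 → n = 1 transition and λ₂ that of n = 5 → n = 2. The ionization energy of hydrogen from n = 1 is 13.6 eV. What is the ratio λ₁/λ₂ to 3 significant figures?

0.236

λ ∝ 1/ΔE ∝ 1/(1/n_f² − 1/n_i²), and the Z² and hc factors cancel in the ratio.
λ₁/λ₂ = (1/2² − 1/5²)/(1/1² − 1/3²) = 0.2100/0.8889 = 0.236.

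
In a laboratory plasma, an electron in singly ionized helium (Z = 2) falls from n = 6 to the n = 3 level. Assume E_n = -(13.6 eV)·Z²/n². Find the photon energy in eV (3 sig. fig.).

The Bohr energies scale as Z², so for Z = 2: E_n = −54.40/n² eV.
E_6 = −54.40/36 = −1.511 eV and E_3 = −54.40/9 = −6.044 eV.
The photon energy is |E_6 − E_3| = 4.53 eV.

4.53 eV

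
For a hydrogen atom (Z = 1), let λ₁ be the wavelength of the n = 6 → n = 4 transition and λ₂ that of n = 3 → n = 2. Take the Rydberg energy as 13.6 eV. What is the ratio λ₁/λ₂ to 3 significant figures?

λ ∝ 1/ΔE ∝ 1/(1/n_f² − 1/n_i²), and the Z² and hc factors cancel in the ratio.
λ₁/λ₂ = (1/2² − 1/3²)/(1/4² − 1/6²) = 0.1389/0.03472 = 4.00.

4.00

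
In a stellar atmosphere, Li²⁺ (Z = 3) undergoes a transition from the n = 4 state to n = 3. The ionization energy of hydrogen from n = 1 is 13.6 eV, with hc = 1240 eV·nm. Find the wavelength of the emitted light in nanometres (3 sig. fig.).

208 nm

For Z = 3 the level energies scale as Z², so the effective Rydberg energy is 13.6 × 9 = 122.4 eV.
ΔE = 122.4 × (1/3² − 1/4²) = 122.4 × 0.04861 = 5.950 eV.
λ = hc/ΔE = 1240 / 5.950 = 208 nm.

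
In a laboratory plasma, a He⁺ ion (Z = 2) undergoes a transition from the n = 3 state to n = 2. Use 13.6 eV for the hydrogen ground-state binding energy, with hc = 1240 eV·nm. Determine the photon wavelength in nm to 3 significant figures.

164 nm

For Z = 2 the level energies scale as Z², so the effective Rydberg energy is 13.6 × 4 = 54.40 eV.
ΔE = 54.40 × (1/2² − 1/3²) = 54.40 × 0.1389 = 7.556 eV.
λ = hc/ΔE = 1240 / 7.556 = 164 nm.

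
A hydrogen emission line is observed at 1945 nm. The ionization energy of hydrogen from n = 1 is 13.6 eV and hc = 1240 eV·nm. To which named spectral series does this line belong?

Brackett

ΔE = 1240/1945 = 0.6375 eV.
This matches 13.6 × (1/4² − 1/8²), so n_f = 4: the Brackett series.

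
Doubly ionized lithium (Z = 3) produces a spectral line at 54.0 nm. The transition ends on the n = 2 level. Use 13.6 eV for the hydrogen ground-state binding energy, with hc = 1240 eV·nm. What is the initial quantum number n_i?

The photon energy is ΔE = hc/λ = 1240 / 54.0 = 22.96 eV.
With Z = 3, ΔE = 122.4 × (1/n_f² − 1/n_i²), so 1/n_f² − 1/n_i² = 0.1876.
With n_f = 2: 1/n_i² = 1/4 − 0.1876 = 0.06239, so n_i ≈ 4.00.

n_i = 4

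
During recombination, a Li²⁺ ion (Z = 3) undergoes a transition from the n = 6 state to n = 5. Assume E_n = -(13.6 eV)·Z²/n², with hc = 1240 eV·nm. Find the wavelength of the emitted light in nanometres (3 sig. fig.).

829 nm

For Z = 3 the level energies scale as Z², so the effective Rydberg energy is 13.6 × 9 = 122.4 eV.
ΔE = 122.4 × (1/5² − 1/6²) = 122.4 × 0.01222 = 1.496 eV.
λ = hc/ΔE = 1240 / 1.496 = 829 nm.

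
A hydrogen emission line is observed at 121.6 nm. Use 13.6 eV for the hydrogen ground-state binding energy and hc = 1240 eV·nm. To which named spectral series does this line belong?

ΔE = 1240/121.6 = 10.20 eV.
This matches 13.6 × (1/1² − 1/2²), so n_f = 1: the Lyman series.

Lyman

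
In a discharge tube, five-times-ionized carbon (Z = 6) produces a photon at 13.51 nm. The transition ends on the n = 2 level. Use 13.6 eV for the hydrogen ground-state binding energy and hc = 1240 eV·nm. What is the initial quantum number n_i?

The photon energy is ΔE = hc/λ = 1240 / 13.51 = 91.78 eV.
With Z = 6, ΔE = 489.6 × (1/n_f² − 1/n_i²), so 1/n_f² − 1/n_i² = 0.1875.
With n_f = 2: 1/n_i² = 1/4 − 0.1875 = 0.06253, so n_i ≈ 4.00.

n_i = 4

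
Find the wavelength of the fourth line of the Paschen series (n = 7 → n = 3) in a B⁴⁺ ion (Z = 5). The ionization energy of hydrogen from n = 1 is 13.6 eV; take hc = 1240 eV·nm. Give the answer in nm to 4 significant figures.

The Paschen series terminates on n_f = 3; the fourth line has n_i = 3+4 = 7.
ΔE = 340.0 × (1/3² − 1/7²) = 30.84 eV.
λ = 1240 / 30.84 = 40.21 nm.

40.21 nm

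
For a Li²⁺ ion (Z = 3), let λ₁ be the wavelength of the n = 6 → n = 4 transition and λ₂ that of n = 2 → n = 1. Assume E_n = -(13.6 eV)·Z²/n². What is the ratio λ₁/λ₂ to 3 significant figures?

21.6

λ ∝ 1/ΔE ∝ 1/(1/n_f² − 1/n_i²), and the Z² and hc factors cancel in the ratio.
λ₁/λ₂ = (1/1² − 1/2²)/(1/4² − 1/6²) = 0.7500/0.03472 = 21.6.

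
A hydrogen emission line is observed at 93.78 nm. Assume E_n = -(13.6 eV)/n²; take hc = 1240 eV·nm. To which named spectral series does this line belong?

ΔE = 1240/93.78 = 13.22 eV.
This matches 13.6 × (1/1² − 1/6²), so n_f = 1: the Lyman series.

Lyman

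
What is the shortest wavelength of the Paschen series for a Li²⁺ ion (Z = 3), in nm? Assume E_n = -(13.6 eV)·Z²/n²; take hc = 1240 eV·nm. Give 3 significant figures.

91.2 nm

The Paschen series has lower level n_f = 3; the series limit corresponds to n_i → ∞.
ΔE_max = 13.6 × 9 / 3² = 13.60 eV.
λ_min = 1240 / 13.60 = 91.2 nm.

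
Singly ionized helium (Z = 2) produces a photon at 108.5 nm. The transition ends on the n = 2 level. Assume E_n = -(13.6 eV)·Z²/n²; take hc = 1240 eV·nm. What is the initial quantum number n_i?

n_i = 5

The photon energy is ΔE = hc/λ = 1240 / 108.5 = 11.43 eV.
With Z = 2, ΔE = 54.40 × (1/n_f² − 1/n_i²), so 1/n_f² − 1/n_i² = 0.2101.
With n_f = 2: 1/n_i² = 1/4 − 0.2101 = 0.03992, so n_i ≈ 5.01.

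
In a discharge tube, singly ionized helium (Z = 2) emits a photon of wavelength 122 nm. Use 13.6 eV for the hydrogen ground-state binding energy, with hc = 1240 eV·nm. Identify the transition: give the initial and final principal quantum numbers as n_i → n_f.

n_i = 4, n_f = 2

The photon energy is ΔE = hc/λ = 1240 / 122 = 10.16 eV.
With Z = 2, ΔE = 54.40 × (1/n_f² − 1/n_i²), so 1/n_f² − 1/n_i² = 0.1868.
Trying n_f = 2 gives 1/n_i² = 0.06316, i.e. n_i ≈ 4; this pair matches.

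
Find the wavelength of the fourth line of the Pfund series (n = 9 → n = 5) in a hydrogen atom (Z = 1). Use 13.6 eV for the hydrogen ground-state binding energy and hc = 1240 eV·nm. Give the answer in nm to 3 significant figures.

The Pfund series terminates on n_f = 5; the fourth line has n_i = 5+4 = 9.
ΔE = 13.60 × (1/5² − 1/9²) = 0.3761 eV.
λ = 1240 / 0.3761 = 3300 nm.

3300 nm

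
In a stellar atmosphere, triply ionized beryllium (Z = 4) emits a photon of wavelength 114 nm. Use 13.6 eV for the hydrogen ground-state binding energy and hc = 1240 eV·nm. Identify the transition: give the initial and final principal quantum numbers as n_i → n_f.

The photon energy is ΔE = hc/λ = 1240 / 114 = 10.88 eV.
With Z = 4, ΔE = 217.6 × (1/n_f² − 1/n_i²), so 1/n_f² − 1/n_i² = 0.04999.
Trying n_f = 4 gives 1/n_i² = 0.01251, i.e. n_i ≈ 9; this pair matches.

n_i = 9, n_f = 4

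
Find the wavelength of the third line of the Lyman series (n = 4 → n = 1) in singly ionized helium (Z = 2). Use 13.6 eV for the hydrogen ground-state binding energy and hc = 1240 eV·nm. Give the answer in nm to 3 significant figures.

24.3 nm

The Lyman series terminates on n_f = 1; the third line has n_i = 1+3 = 4.
ΔE = 54.40 × (1/1² − 1/4²) = 51.00 eV.
λ = 1240 / 51.00 = 24.3 nm.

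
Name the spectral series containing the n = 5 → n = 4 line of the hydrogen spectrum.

Brackett

The series is set by the lower level: n_f = 4 is the Brackett series.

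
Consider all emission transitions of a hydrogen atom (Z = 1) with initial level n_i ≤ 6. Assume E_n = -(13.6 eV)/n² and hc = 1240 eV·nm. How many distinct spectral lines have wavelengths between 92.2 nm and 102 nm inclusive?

Enumerate all n_i → n_f pairs with 1 ≤ n_f < n_i ≤ 6 and compute λ = 1240 / [13.6·1·(1/n_f² − 1/n_i²)].
Lines falling in [92.2, 102] nm: 6→1 (93.78 nm), 5→1 (94.98 nm), 4→1 (97.25 nm).

3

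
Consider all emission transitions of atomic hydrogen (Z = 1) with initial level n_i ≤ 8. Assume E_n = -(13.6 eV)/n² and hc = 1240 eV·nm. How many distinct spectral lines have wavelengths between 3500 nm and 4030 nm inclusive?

Enumerate all n_i → n_f pairs with 1 ≤ n_f < n_i ≤ 8 and compute λ = 1240 / [13.6·1·(1/n_f² − 1/n_i²)].
Lines falling in [3500, 4030] nm: 8→5 (3741 nm).

1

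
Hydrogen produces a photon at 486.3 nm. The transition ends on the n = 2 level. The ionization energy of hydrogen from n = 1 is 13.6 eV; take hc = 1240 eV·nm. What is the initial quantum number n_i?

n_i = 4

The photon energy is ΔE = hc/λ = 1240 / 486.3 = 2.550 eV.
With Z = 1, ΔE = 13.60 × (1/n_f² − 1/n_i²), so 1/n_f² − 1/n_i² = 0.1875.
With n_f = 2: 1/n_i² = 1/4 − 0.1875 = 0.06251, so n_i ≈ 4.00.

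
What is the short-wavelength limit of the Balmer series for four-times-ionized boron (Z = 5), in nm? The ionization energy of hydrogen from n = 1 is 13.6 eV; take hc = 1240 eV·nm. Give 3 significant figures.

14.6 nm

The Balmer series has lower level n_f = 2; the series limit corresponds to n_i → ∞.
ΔE_max = 13.6 × 25 / 2² = 85.00 eV.
λ_min = 1240 / 85.00 = 14.6 nm.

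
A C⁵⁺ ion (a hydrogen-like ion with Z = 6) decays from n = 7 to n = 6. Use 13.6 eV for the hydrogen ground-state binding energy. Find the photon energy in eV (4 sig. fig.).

3.608 eV

The Bohr energies scale as Z², so for Z = 6: E_n = −489.6/n² eV.
E_7 = −489.6/49 = −9.992 eV and E_6 = −489.6/36 = −13.60 eV.
The photon energy is |E_7 − E_6| = 3.608 eV.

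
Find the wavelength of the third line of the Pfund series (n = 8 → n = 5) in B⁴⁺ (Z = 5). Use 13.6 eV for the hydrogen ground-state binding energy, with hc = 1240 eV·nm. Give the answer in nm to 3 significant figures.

The Pfund series terminates on n_f = 5; the third line has n_i = 5+3 = 8.
ΔE = 340.0 × (1/5² − 1/8²) = 8.288 eV.
λ = 1240 / 8.288 = 150 nm.

150 nm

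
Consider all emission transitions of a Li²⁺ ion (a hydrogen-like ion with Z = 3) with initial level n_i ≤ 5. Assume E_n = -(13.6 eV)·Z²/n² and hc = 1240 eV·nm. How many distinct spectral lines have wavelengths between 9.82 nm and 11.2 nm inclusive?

2

Enumerate all n_i → n_f pairs with 1 ≤ n_f < n_i ≤ 5 and compute λ = 1240 / [13.6·9·(1/n_f² − 1/n_i²)].
Lines falling in [9.82, 11.2] nm: 5→1 (10.55 nm), 4→1 (10.81 nm).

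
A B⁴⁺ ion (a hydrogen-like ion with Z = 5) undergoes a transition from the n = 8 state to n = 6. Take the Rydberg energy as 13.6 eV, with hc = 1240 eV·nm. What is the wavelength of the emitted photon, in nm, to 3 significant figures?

300 nm

For Z = 5 the level energies scale as Z², so the effective Rydberg energy is 13.6 × 25 = 340.0 eV.
ΔE = 340.0 × (1/6² − 1/8²) = 340.0 × 0.01215 = 4.132 eV.
λ = hc/ΔE = 1240 / 4.132 = 300 nm.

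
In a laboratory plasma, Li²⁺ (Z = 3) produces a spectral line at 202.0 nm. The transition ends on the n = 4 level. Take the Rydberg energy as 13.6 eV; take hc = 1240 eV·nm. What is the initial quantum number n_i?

The photon energy is ΔE = hc/λ = 1240 / 202.0 = 6.139 eV.
With Z = 3, ΔE = 122.4 × (1/n_f² − 1/n_i²), so 1/n_f² − 1/n_i² = 0.05015.
With n_f = 4: 1/n_i² = 1/16 − 0.05015 = 0.01235, so n_i ≈ 9.00.

n_i = 9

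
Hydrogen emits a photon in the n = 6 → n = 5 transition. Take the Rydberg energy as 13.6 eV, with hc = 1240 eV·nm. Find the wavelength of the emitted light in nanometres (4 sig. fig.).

7460 nm

ΔE = 13.60 × (1/5² − 1/6²) = 13.60 × 0.01222 = 0.1662 eV.
λ = hc/ΔE = 1240 / 0.1662 = 7460 nm.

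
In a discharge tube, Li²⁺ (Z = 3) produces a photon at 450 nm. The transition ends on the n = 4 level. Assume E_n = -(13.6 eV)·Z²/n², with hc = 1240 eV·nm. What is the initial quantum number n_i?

n_i = 5

The photon energy is ΔE = hc/λ = 1240 / 450 = 2.756 eV.
With Z = 3, ΔE = 122.4 × (1/n_f² − 1/n_i²), so 1/n_f² − 1/n_i² = 0.02251.
With n_f = 4: 1/n_i² = 1/16 − 0.02251 = 0.03999, so n_i ≈ 5.00.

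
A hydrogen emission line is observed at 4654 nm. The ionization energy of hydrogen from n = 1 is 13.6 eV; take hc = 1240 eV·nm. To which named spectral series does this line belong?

Pfund

ΔE = 1240/4654 = 0.2664 eV.
This matches 13.6 × (1/5² − 1/7²), so n_f = 5: the Pfund series.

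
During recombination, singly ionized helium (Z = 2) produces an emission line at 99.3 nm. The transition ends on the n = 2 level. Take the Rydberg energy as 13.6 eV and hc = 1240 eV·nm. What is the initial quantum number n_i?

n_i = 7

The photon energy is ΔE = hc/λ = 1240 / 99.3 = 12.49 eV.
With Z = 2, ΔE = 54.40 × (1/n_f² − 1/n_i²), so 1/n_f² − 1/n_i² = 0.2295.
With n_f = 2: 1/n_i² = 1/4 − 0.2295 = 0.02045, so n_i ≈ 6.99.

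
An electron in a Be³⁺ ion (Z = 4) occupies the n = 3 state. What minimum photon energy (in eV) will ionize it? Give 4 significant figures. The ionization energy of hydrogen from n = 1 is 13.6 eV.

E_n = −13.6 Z²/n² = −217.6/n² eV for Z = 4.
E_3 = −217.6/9 = −24.18 eV, so ionization (to E = 0) requires 24.18 eV.

24.18 eV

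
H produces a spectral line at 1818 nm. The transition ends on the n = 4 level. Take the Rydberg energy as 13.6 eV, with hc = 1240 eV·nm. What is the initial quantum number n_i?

n_i = 9

The photon energy is ΔE = hc/λ = 1240 / 1818 = 0.6821 eV.
With Z = 1, ΔE = 13.60 × (1/n_f² − 1/n_i²), so 1/n_f² − 1/n_i² = 0.05015.
With n_f = 4: 1/n_i² = 1/16 − 0.05015 = 0.01235, so n_i ≈ 9.00.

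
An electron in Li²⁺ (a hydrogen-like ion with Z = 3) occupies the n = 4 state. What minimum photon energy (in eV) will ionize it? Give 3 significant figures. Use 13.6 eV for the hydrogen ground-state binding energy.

7.65 eV

E_n = −13.6 Z²/n² = −122.4/n² eV for Z = 3.
E_4 = −122.4/16 = −7.65 eV, so ionization (to E = 0) requires 7.65 eV.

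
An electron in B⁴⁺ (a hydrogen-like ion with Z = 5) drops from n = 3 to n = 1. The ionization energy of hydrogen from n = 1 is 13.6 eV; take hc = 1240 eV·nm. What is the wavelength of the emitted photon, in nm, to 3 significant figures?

For Z = 5 the level energies scale as Z², so the effective Rydberg energy is 13.6 × 25 = 340.0 eV.
ΔE = 340.0 × (1/1² − 1/3²) = 340.0 × 0.8889 = 302.2 eV.
λ = hc/ΔE = 1240 / 302.2 = 4.10 nm.

4.10 nm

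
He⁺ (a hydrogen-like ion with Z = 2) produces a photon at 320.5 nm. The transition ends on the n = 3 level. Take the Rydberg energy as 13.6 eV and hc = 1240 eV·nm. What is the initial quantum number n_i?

The photon energy is ΔE = hc/λ = 1240 / 320.5 = 3.869 eV.
With Z = 2, ΔE = 54.40 × (1/n_f² − 1/n_i²), so 1/n_f² − 1/n_i² = 0.07112.
With n_f = 3: 1/n_i² = 1/9 − 0.07112 = 0.03999, so n_i ≈ 5.00.

n_i = 5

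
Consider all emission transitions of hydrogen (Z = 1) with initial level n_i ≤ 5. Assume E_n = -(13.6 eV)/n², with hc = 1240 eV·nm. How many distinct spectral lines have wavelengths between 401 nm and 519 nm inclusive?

2

Enumerate all n_i → n_f pairs with 1 ≤ n_f < n_i ≤ 5 and compute λ = 1240 / [13.6·1·(1/n_f² − 1/n_i²)].
Lines falling in [401, 519] nm: 5→2 (434.2 nm), 4→2 (486.3 nm).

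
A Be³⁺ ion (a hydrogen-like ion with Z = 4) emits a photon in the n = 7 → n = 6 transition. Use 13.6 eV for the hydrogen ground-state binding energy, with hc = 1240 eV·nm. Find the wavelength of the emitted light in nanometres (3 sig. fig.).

773 nm

For Z = 4 the level energies scale as Z², so the effective Rydberg energy is 13.6 × 16 = 217.6 eV.
ΔE = 217.6 × (1/6² − 1/7²) = 217.6 × 0.007370 = 1.604 eV.
λ = hc/ΔE = 1240 / 1.604 = 773 nm.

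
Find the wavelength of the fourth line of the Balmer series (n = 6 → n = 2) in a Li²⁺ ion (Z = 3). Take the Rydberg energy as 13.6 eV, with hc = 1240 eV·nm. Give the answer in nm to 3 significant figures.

The Balmer series terminates on n_f = 2; the fourth line has n_i = 2+4 = 6.
ΔE = 122.4 × (1/2² − 1/6²) = 27.20 eV.
λ = 1240 / 27.20 = 45.6 nm.

45.6 nm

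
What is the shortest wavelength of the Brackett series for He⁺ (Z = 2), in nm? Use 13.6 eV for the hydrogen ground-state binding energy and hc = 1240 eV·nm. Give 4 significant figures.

364.7 nm

The Brackett series has lower level n_f = 4; the series limit corresponds to n_i → ∞.
ΔE_max = 13.6 × 4 / 4² = 3.400 eV.
λ_min = 1240 / 3.400 = 364.7 nm.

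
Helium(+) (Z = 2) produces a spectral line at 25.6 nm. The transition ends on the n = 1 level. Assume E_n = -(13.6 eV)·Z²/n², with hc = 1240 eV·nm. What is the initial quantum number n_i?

The photon energy is ΔE = hc/λ = 1240 / 25.6 = 48.44 eV.
With Z = 2, ΔE = 54.40 × (1/n_f² − 1/n_i²), so 1/n_f² − 1/n_i² = 0.8904.
With n_f = 1: 1/n_i² = 1/1 − 0.8904 = 0.1096, so n_i ≈ 3.02.

n_i = 3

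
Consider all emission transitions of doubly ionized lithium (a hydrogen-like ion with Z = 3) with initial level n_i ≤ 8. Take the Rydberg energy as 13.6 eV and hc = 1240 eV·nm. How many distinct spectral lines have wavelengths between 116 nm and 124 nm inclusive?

1

Enumerate all n_i → n_f pairs with 1 ≤ n_f < n_i ≤ 8 and compute λ = 1240 / [13.6·9·(1/n_f² − 1/n_i²)].
Lines falling in [116, 124] nm: 6→3 (121.6 nm).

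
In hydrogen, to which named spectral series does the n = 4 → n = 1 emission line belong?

The series is set by the lower level: n_f = 1 is the Lyman series.

Lyman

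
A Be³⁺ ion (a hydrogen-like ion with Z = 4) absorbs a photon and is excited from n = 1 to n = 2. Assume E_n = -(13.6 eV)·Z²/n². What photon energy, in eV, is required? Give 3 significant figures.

163 eV

The Bohr energies scale as Z², so for Z = 4: E_n = −217.6/n² eV.
E_2 = −217.6/4 = −54.40 eV and E_1 = −217.6/1 = −217.6 eV.
The photon energy is |E_2 − E_1| = 163 eV.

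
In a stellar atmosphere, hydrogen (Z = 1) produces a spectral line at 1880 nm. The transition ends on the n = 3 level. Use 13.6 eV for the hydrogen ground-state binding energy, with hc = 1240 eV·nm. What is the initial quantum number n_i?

The photon energy is ΔE = hc/λ = 1240 / 1880 = 0.6596 eV.
With Z = 1, ΔE = 13.60 × (1/n_f² − 1/n_i²), so 1/n_f² − 1/n_i² = 0.04850.
With n_f = 3: 1/n_i² = 1/9 − 0.04850 = 0.06261, so n_i ≈ 4.00.

n_i = 4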